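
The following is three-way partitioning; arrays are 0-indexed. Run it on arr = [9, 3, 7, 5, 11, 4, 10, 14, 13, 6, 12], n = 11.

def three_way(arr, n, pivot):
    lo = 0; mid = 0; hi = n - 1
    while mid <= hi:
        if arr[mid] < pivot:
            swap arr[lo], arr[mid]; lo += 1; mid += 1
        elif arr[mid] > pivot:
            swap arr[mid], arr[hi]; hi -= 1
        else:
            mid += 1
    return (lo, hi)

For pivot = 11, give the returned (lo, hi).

pivot = 11; lo=0, mid=0, hi=10
arr[mid]=9<11: swap arr[0],arr[0]; lo=1,mid=1 → [9, 3, 7, 5, 11, 4, 10, 14, 13, 6, 12]
arr[mid]=3<11: swap arr[1],arr[1]; lo=2,mid=2 → [9, 3, 7, 5, 11, 4, 10, 14, 13, 6, 12]
arr[mid]=7<11: swap arr[2],arr[2]; lo=3,mid=3 → [9, 3, 7, 5, 11, 4, 10, 14, 13, 6, 12]
arr[mid]=5<11: swap arr[3],arr[3]; lo=4,mid=4 → [9, 3, 7, 5, 11, 4, 10, 14, 13, 6, 12]
arr[mid]=11=11: mid=5
arr[mid]=4<11: swap arr[4],arr[5]; lo=5,mid=6 → [9, 3, 7, 5, 4, 11, 10, 14, 13, 6, 12]
arr[mid]=10<11: swap arr[5],arr[6]; lo=6,mid=7 → [9, 3, 7, 5, 4, 10, 11, 14, 13, 6, 12]
arr[mid]=14>11: swap arr[7],arr[10]; hi=9 → [9, 3, 7, 5, 4, 10, 11, 12, 13, 6, 14]
arr[mid]=12>11: swap arr[7],arr[9]; hi=8 → [9, 3, 7, 5, 4, 10, 11, 6, 13, 12, 14]
arr[mid]=6<11: swap arr[6],arr[7]; lo=7,mid=8 → [9, 3, 7, 5, 4, 10, 6, 11, 13, 12, 14]
arr[mid]=13>11: swap arr[8],arr[8]; hi=7 → [9, 3, 7, 5, 4, 10, 6, 11, 13, 12, 14]
end: lo=7, hi=7; arr = [9, 3, 7, 5, 4, 10, 6, 11, 13, 12, 14]

(7, 7)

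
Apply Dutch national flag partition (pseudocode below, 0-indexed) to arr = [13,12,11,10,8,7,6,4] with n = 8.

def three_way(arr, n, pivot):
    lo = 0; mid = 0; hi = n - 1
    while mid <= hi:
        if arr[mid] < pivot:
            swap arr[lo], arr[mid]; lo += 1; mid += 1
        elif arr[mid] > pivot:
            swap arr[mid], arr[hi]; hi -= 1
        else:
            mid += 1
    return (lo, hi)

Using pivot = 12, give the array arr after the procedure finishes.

[4,11,10,8,7,6,12,13]

lo=0 mid=0 hi=7
13>12: swap(0,7), hi=6 ⇒ [4,12,11,10,8,7,6,13]
4<12: swap(0,0), lo=1 mid=1 ⇒ [4,12,11,10,8,7,6,13]
12=12: mid=2
11<12: swap(1,2), lo=2 mid=3 ⇒ [4,11,12,10,8,7,6,13]
10<12: swap(2,3), lo=3 mid=4 ⇒ [4,11,10,12,8,7,6,13]
8<12: swap(3,4), lo=4 mid=5 ⇒ [4,11,10,8,12,7,6,13]
7<12: swap(4,5), lo=5 mid=6 ⇒ [4,11,10,8,7,12,6,13]
6<12: swap(5,6), lo=6 mid=7 ⇒ [4,11,10,8,7,6,12,13]
done. lo=6 hi=6; arr=[4,11,10,8,7,6,12,13]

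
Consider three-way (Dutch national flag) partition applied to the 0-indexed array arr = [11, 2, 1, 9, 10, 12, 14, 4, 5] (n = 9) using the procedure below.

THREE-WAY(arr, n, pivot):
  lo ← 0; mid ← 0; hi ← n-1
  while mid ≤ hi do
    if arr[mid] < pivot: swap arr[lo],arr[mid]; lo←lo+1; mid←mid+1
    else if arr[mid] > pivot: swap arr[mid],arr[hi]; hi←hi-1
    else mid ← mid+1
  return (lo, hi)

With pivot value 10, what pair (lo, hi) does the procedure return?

(5, 5)

lo=0 mid=0 hi=8
11>10: swap(0,8), hi=7 ⇒ [5, 2, 1, 9, 10, 12, 14, 4, 11]
5<10: swap(0,0), lo=1 mid=1 ⇒ [5, 2, 1, 9, 10, 12, 14, 4, 11]
2<10: swap(1,1), lo=2 mid=2 ⇒ [5, 2, 1, 9, 10, 12, 14, 4, 11]
1<10: swap(2,2), lo=3 mid=3 ⇒ [5, 2, 1, 9, 10, 12, 14, 4, 11]
9<10: swap(3,3), lo=4 mid=4 ⇒ [5, 2, 1, 9, 10, 12, 14, 4, 11]
10=10: mid=5
12>10: swap(5,7), hi=6 ⇒ [5, 2, 1, 9, 10, 4, 14, 12, 11]
4<10: swap(4,5), lo=5 mid=6 ⇒ [5, 2, 1, 9, 4, 10, 14, 12, 11]
14>10: swap(6,6), hi=5 ⇒ [5, 2, 1, 9, 4, 10, 14, 12, 11]
done. lo=5 hi=5; arr=[5, 2, 1, 9, 4, 10, 14, 12, 11]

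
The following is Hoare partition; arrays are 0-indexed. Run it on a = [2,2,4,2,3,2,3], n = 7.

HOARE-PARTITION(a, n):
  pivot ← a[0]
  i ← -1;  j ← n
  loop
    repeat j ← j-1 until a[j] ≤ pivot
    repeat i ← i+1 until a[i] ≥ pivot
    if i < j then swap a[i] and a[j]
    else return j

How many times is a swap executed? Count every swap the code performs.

2

pivot = a[0] = 2; i = -1, j = 7
j→5 (a[5]=2≤2), i→0 (a[0]=2≥2); i<j, swap → [2,2,4,2,3,2,3]
j→3 (a[3]=2≤2), i→1 (a[1]=2≥2); i<j, swap → [2,2,4,2,3,2,3]
j→1, i→2; i≥j, return j=1. a = [2,2,4,2,3,2,3]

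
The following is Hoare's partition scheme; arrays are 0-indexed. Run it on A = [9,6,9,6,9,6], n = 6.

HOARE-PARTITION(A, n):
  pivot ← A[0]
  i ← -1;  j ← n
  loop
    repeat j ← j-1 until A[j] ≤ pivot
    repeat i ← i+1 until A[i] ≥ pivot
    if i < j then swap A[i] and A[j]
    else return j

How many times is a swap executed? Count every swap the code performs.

2

pivot = A[0] = 9; i = -1, j = 6
j→5 (A[5]=6≤9), i→0 (A[0]=9≥9); i<j, swap → [6,6,9,6,9,9]
j→4 (A[4]=9≤9), i→2 (A[2]=9≥9); i<j, swap → [6,6,9,6,9,9]
j→3, i→4; i≥j, return j=3. A = [6,6,9,6,9,9]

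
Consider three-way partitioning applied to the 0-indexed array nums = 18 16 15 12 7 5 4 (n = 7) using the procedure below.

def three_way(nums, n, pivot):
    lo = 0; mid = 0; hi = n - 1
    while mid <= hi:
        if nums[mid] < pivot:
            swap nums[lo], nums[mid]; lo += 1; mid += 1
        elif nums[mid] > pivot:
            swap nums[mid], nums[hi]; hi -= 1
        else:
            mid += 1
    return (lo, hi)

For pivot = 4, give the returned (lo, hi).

(0, 0)

lo=0 mid=0 hi=6
18>4: swap(0,6), hi=5 ⇒ 4 16 15 12 7 5 18
4=4: mid=1
16>4: swap(1,5), hi=4 ⇒ 4 5 15 12 7 16 18
5>4: swap(1,4), hi=3 ⇒ 4 7 15 12 5 16 18
7>4: swap(1,3), hi=2 ⇒ 4 12 15 7 5 16 18
12>4: swap(1,2), hi=1 ⇒ 4 15 12 7 5 16 18
15>4: swap(1,1), hi=0 ⇒ 4 15 12 7 5 16 18
done. lo=0 hi=0; nums=4 15 12 7 5 16 18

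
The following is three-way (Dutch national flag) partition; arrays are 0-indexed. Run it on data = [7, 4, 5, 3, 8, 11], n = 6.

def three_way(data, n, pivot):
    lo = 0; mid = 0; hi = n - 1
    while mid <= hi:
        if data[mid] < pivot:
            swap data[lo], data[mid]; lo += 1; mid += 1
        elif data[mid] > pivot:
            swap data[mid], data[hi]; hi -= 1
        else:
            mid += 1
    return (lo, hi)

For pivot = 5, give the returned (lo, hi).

pivot = 5; lo=0, mid=0, hi=5
data[mid]=7>5: swap data[0],data[5]; hi=4 → [11, 4, 5, 3, 8, 7]
data[mid]=11>5: swap data[0],data[4]; hi=3 → [8, 4, 5, 3, 11, 7]
data[mid]=8>5: swap data[0],data[3]; hi=2 → [3, 4, 5, 8, 11, 7]
data[mid]=3<5: swap data[0],data[0]; lo=1,mid=1 → [3, 4, 5, 8, 11, 7]
data[mid]=4<5: swap data[1],data[1]; lo=2,mid=2 → [3, 4, 5, 8, 11, 7]
data[mid]=5=5: mid=3
end: lo=2, hi=2; data = [3, 4, 5, 8, 11, 7]

(2, 2)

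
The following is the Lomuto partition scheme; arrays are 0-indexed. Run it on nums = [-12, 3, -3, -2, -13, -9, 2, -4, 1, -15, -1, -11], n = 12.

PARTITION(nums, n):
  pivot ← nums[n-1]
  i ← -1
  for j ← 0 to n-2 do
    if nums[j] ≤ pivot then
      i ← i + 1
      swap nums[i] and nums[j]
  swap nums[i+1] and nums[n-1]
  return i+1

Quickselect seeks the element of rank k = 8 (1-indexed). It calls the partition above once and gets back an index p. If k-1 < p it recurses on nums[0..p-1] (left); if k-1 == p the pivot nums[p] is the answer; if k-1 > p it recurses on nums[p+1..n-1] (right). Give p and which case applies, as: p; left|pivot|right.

pivot = nums[11] = -11; i = -1
j=0: nums[0]=-12 ≤ -11 → i=0, swap nums[0],nums[0] (no change) → [-12, 3, -3, -2, -13, -9, 2, -4, 1, -15, -1, -11]
j=1: nums[1]=3 > -11 → no swap
j=2: nums[2]=-3 > -11 → no swap
j=3: nums[3]=-2 > -11 → no swap
j=4: nums[4]=-13 ≤ -11 → i=1, swap nums[1],nums[4] → [-12, -13, -3, -2, 3, -9, 2, -4, 1, -15, -1, -11]
j=5: nums[5]=-9 > -11 → no swap
j=6: nums[6]=2 > -11 → no swap
j=7: nums[7]=-4 > -11 → no swap
j=8: nums[8]=1 > -11 → no swap
j=9: nums[9]=-15 ≤ -11 → i=2, swap nums[2],nums[9] → [-12, -13, -15, -2, 3, -9, 2, -4, 1, -3, -1, -11]
j=10: nums[10]=-1 > -11 → no swap
final swap nums[3],nums[11] → [-12, -13, -15, -11, 3, -9, 2, -4, 1, -3, -1, -2]; return 3
p = 3; k-1 = 7 > 3 ⇒ right

3; right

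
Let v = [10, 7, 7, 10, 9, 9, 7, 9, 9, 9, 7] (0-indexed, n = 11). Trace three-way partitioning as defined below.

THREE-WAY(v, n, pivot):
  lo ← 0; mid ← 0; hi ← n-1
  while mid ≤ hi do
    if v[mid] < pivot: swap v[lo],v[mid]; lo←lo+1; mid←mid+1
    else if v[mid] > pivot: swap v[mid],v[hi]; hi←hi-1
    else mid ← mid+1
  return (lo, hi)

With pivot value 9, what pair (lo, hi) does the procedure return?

(4, 8)

pivot = 9; lo=0, mid=0, hi=10
v[mid]=10>9: swap v[0],v[10]; hi=9 → [7, 7, 7, 10, 9, 9, 7, 9, 9, 9, 10]
v[mid]=7<9: swap v[0],v[0]; lo=1,mid=1 → [7, 7, 7, 10, 9, 9, 7, 9, 9, 9, 10]
v[mid]=7<9: swap v[1],v[1]; lo=2,mid=2 → [7, 7, 7, 10, 9, 9, 7, 9, 9, 9, 10]
v[mid]=7<9: swap v[2],v[2]; lo=3,mid=3 → [7, 7, 7, 10, 9, 9, 7, 9, 9, 9, 10]
v[mid]=10>9: swap v[3],v[9]; hi=8 → [7, 7, 7, 9, 9, 9, 7, 9, 9, 10, 10]
v[mid]=9=9: mid=4
v[mid]=9=9: mid=5
v[mid]=9=9: mid=6
v[mid]=7<9: swap v[3],v[6]; lo=4,mid=7 → [7, 7, 7, 7, 9, 9, 9, 9, 9, 10, 10]
v[mid]=9=9: mid=8
v[mid]=9=9: mid=9
end: lo=4, hi=8; v = [7, 7, 7, 7, 9, 9, 9, 9, 9, 10, 10]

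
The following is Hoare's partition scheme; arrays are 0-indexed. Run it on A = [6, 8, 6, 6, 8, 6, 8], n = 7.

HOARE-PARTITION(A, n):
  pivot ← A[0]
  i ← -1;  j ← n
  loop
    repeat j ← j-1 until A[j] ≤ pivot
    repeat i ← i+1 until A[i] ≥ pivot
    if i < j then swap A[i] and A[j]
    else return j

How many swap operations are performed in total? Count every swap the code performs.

pivot=6
j stops at 5 (6), i stops at 0 (6); swap ⇒ [6, 8, 6, 6, 8, 6, 8]
j stops at 3 (6), i stops at 1 (8); swap ⇒ [6, 6, 6, 8, 8, 6, 8]
j stops at 2, i stops at 2; i≥j ⇒ return 2. A=[6, 6, 6, 8, 8, 6, 8]

2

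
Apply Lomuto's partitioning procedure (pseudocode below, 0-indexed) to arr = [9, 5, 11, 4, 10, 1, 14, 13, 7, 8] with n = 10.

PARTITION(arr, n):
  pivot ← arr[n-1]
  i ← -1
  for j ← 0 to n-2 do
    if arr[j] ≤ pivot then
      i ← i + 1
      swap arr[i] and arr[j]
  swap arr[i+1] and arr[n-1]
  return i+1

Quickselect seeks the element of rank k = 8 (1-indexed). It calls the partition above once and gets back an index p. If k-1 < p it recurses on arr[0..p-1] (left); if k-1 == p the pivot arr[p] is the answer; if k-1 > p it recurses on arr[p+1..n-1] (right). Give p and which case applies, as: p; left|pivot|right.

4; right

pivot = arr[9] = 8; i = -1
j=0: arr[0]=9 > 8 → no swap
j=1: arr[1]=5 ≤ 8 → i=0, swap arr[0],arr[1] → [5, 9, 11, 4, 10, 1, 14, 13, 7, 8]
j=2: arr[2]=11 > 8 → no swap
j=3: arr[3]=4 ≤ 8 → i=1, swap arr[1],arr[3] → [5, 4, 11, 9, 10, 1, 14, 13, 7, 8]
j=4: arr[4]=10 > 8 → no swap
j=5: arr[5]=1 ≤ 8 → i=2, swap arr[2],arr[5] → [5, 4, 1, 9, 10, 11, 14, 13, 7, 8]
j=6: arr[6]=14 > 8 → no swap
j=7: arr[7]=13 > 8 → no swap
j=8: arr[8]=7 ≤ 8 → i=3, swap arr[3],arr[8] → [5, 4, 1, 7, 10, 11, 14, 13, 9, 8]
final swap arr[4],arr[9] → [5, 4, 1, 7, 8, 11, 14, 13, 9, 10]; return 4
p = 4; k-1 = 7 > 4 ⇒ right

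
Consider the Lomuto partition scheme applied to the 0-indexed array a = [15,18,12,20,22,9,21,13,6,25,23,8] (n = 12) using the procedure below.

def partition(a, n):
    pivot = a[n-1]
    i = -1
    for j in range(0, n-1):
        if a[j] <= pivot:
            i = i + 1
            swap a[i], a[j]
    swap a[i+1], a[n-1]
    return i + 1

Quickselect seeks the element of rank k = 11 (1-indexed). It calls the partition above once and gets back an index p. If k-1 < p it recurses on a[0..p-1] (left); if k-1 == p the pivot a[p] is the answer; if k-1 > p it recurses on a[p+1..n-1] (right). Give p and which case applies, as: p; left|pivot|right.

1; right

pivot = a[11] = 8; i = -1
j=0: a[0]=15 > 8 → no swap
j=1: a[1]=18 > 8 → no swap
j=2: a[2]=12 > 8 → no swap
j=3: a[3]=20 > 8 → no swap
j=4: a[4]=22 > 8 → no swap
j=5: a[5]=9 > 8 → no swap
j=6: a[6]=21 > 8 → no swap
j=7: a[7]=13 > 8 → no swap
j=8: a[8]=6 ≤ 8 → i=0, swap a[0],a[8] → [6,18,12,20,22,9,21,13,15,25,23,8]
j=9: a[9]=25 > 8 → no swap
j=10: a[10]=23 > 8 → no swap
final swap a[1],a[11] → [6,8,12,20,22,9,21,13,15,25,23,18]; return 1
p = 1; k-1 = 10 > 1 ⇒ right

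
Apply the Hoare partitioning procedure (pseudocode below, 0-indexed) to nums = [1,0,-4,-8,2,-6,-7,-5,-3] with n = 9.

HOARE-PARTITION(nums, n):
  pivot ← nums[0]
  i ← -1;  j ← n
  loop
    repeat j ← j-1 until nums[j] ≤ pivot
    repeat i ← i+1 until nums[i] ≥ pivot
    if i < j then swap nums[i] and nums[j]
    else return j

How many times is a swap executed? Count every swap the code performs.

pivot=1
j stops at 8 (-3), i stops at 0 (1); swap ⇒ [-3,0,-4,-8,2,-6,-7,-5,1]
j stops at 7 (-5), i stops at 4 (2); swap ⇒ [-3,0,-4,-8,-5,-6,-7,2,1]
j stops at 6, i stops at 7; i≥j ⇒ return 6. nums=[-3,0,-4,-8,-5,-6,-7,2,1]

2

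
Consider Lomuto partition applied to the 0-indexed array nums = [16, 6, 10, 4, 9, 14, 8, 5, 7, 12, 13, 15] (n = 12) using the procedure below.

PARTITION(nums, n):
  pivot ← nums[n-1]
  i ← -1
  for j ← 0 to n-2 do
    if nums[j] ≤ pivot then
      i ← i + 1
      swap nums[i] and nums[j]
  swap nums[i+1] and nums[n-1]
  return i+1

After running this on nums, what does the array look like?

pivot = nums[11] = 15; i = -1
j=0: nums[0]=16 > 15 → no swap
j=1: nums[1]=6 ≤ 15 → i=0, swap nums[0],nums[1] → [6, 16, 10, 4, 9, 14, 8, 5, 7, 12, 13, 15]
j=2: nums[2]=10 ≤ 15 → i=1, swap nums[1],nums[2] → [6, 10, 16, 4, 9, 14, 8, 5, 7, 12, 13, 15]
j=3: nums[3]=4 ≤ 15 → i=2, swap nums[2],nums[3] → [6, 10, 4, 16, 9, 14, 8, 5, 7, 12, 13, 15]
j=4: nums[4]=9 ≤ 15 → i=3, swap nums[3],nums[4] → [6, 10, 4, 9, 16, 14, 8, 5, 7, 12, 13, 15]
j=5: nums[5]=14 ≤ 15 → i=4, swap nums[4],nums[5] → [6, 10, 4, 9, 14, 16, 8, 5, 7, 12, 13, 15]
j=6: nums[6]=8 ≤ 15 → i=5, swap nums[5],nums[6] → [6, 10, 4, 9, 14, 8, 16, 5, 7, 12, 13, 15]
j=7: nums[7]=5 ≤ 15 → i=6, swap nums[6],nums[7] → [6, 10, 4, 9, 14, 8, 5, 16, 7, 12, 13, 15]
j=8: nums[8]=7 ≤ 15 → i=7, swap nums[7],nums[8] → [6, 10, 4, 9, 14, 8, 5, 7, 16, 12, 13, 15]
j=9: nums[9]=12 ≤ 15 → i=8, swap nums[8],nums[9] → [6, 10, 4, 9, 14, 8, 5, 7, 12, 16, 13, 15]
j=10: nums[10]=13 ≤ 15 → i=9, swap nums[9],nums[10] → [6, 10, 4, 9, 14, 8, 5, 7, 12, 13, 16, 15]
final swap nums[10],nums[11] → [6, 10, 4, 9, 14, 8, 5, 7, 12, 13, 15, 16]; return 10

[6, 10, 4, 9, 14, 8, 5, 7, 12, 13, 15, 16]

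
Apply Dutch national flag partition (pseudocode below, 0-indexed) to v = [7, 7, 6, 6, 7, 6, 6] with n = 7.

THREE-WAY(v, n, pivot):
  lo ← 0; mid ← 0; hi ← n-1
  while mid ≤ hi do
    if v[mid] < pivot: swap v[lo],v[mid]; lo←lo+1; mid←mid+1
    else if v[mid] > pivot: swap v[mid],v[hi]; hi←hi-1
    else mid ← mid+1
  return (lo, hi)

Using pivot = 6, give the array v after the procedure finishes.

pivot = 6; lo=0, mid=0, hi=6
v[mid]=7>6: swap v[0],v[6]; hi=5 → [6, 7, 6, 6, 7, 6, 7]
v[mid]=6=6: mid=1
v[mid]=7>6: swap v[1],v[5]; hi=4 → [6, 6, 6, 6, 7, 7, 7]
v[mid]=6=6: mid=2
v[mid]=6=6: mid=3
v[mid]=6=6: mid=4
v[mid]=7>6: swap v[4],v[4]; hi=3 → [6, 6, 6, 6, 7, 7, 7]
end: lo=0, hi=3; v = [6, 6, 6, 6, 7, 7, 7]

[6, 6, 6, 6, 7, 7, 7]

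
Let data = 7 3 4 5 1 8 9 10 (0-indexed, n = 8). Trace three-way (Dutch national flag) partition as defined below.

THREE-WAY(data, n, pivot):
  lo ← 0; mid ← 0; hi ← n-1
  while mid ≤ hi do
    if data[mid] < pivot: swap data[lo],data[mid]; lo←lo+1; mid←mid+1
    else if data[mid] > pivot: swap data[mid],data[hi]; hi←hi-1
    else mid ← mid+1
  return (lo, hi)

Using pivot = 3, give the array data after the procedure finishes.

1 3 5 4 8 9 10 7

pivot = 3; lo=0, mid=0, hi=7
data[mid]=7>3: swap data[0],data[7]; hi=6 → 10 3 4 5 1 8 9 7
data[mid]=10>3: swap data[0],data[6]; hi=5 → 9 3 4 5 1 8 10 7
data[mid]=9>3: swap data[0],data[5]; hi=4 → 8 3 4 5 1 9 10 7
data[mid]=8>3: swap data[0],data[4]; hi=3 → 1 3 4 5 8 9 10 7
data[mid]=1<3: swap data[0],data[0]; lo=1,mid=1 → 1 3 4 5 8 9 10 7
data[mid]=3=3: mid=2
data[mid]=4>3: swap data[2],data[3]; hi=2 → 1 3 5 4 8 9 10 7
data[mid]=5>3: swap data[2],data[2]; hi=1 → 1 3 5 4 8 9 10 7
end: lo=1, hi=1; data = 1 3 5 4 8 9 10 7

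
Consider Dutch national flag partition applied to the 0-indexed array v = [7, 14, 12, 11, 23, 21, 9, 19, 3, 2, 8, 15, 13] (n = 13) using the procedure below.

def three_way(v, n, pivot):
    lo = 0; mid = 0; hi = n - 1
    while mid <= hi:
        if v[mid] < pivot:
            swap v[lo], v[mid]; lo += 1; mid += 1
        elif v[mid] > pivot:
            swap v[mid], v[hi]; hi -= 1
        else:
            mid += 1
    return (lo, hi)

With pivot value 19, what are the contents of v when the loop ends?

[7, 14, 12, 11, 13, 15, 9, 3, 2, 8, 19, 21, 23]

pivot = 19; lo=0, mid=0, hi=12
v[mid]=7<19: swap v[0],v[0]; lo=1,mid=1 → [7, 14, 12, 11, 23, 21, 9, 19, 3, 2, 8, 15, 13]
v[mid]=14<19: swap v[1],v[1]; lo=2,mid=2 → [7, 14, 12, 11, 23, 21, 9, 19, 3, 2, 8, 15, 13]
v[mid]=12<19: swap v[2],v[2]; lo=3,mid=3 → [7, 14, 12, 11, 23, 21, 9, 19, 3, 2, 8, 15, 13]
v[mid]=11<19: swap v[3],v[3]; lo=4,mid=4 → [7, 14, 12, 11, 23, 21, 9, 19, 3, 2, 8, 15, 13]
v[mid]=23>19: swap v[4],v[12]; hi=11 → [7, 14, 12, 11, 13, 21, 9, 19, 3, 2, 8, 15, 23]
v[mid]=13<19: swap v[4],v[4]; lo=5,mid=5 → [7, 14, 12, 11, 13, 21, 9, 19, 3, 2, 8, 15, 23]
v[mid]=21>19: swap v[5],v[11]; hi=10 → [7, 14, 12, 11, 13, 15, 9, 19, 3, 2, 8, 21, 23]
v[mid]=15<19: swap v[5],v[5]; lo=6,mid=6 → [7, 14, 12, 11, 13, 15, 9, 19, 3, 2, 8, 21, 23]
v[mid]=9<19: swap v[6],v[6]; lo=7,mid=7 → [7, 14, 12, 11, 13, 15, 9, 19, 3, 2, 8, 21, 23]
v[mid]=19=19: mid=8
v[mid]=3<19: swap v[7],v[8]; lo=8,mid=9 → [7, 14, 12, 11, 13, 15, 9, 3, 19, 2, 8, 21, 23]
v[mid]=2<19: swap v[8],v[9]; lo=9,mid=10 → [7, 14, 12, 11, 13, 15, 9, 3, 2, 19, 8, 21, 23]
v[mid]=8<19: swap v[9],v[10]; lo=10,mid=11 → [7, 14, 12, 11, 13, 15, 9, 3, 2, 8, 19, 21, 23]
end: lo=10, hi=10; v = [7, 14, 12, 11, 13, 15, 9, 3, 2, 8, 19, 21, 23]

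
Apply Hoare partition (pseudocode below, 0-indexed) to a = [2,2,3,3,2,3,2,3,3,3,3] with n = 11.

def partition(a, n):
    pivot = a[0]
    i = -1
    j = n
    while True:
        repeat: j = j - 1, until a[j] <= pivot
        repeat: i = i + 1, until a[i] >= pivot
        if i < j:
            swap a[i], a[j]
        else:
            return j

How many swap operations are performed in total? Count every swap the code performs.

pivot = a[0] = 2; i = -1, j = 11
j→6 (a[6]=2≤2), i→0 (a[0]=2≥2); i<j, swap → [2,2,3,3,2,3,2,3,3,3,3]
j→4 (a[4]=2≤2), i→1 (a[1]=2≥2); i<j, swap → [2,2,3,3,2,3,2,3,3,3,3]
j→1, i→2; i≥j, return j=1. a = [2,2,3,3,2,3,2,3,3,3,3]

2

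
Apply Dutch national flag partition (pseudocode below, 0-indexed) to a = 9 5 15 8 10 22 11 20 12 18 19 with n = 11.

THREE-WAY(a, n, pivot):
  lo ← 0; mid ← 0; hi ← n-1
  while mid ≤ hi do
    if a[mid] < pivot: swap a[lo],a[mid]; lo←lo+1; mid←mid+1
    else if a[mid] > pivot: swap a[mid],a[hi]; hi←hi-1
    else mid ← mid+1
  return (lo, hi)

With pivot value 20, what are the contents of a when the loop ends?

9 5 15 8 10 19 11 12 18 20 22

pivot = 20; lo=0, mid=0, hi=10
a[mid]=9<20: swap a[0],a[0]; lo=1,mid=1 → 9 5 15 8 10 22 11 20 12 18 19
a[mid]=5<20: swap a[1],a[1]; lo=2,mid=2 → 9 5 15 8 10 22 11 20 12 18 19
a[mid]=15<20: swap a[2],a[2]; lo=3,mid=3 → 9 5 15 8 10 22 11 20 12 18 19
a[mid]=8<20: swap a[3],a[3]; lo=4,mid=4 → 9 5 15 8 10 22 11 20 12 18 19
a[mid]=10<20: swap a[4],a[4]; lo=5,mid=5 → 9 5 15 8 10 22 11 20 12 18 19
a[mid]=22>20: swap a[5],a[10]; hi=9 → 9 5 15 8 10 19 11 20 12 18 22
a[mid]=19<20: swap a[5],a[5]; lo=6,mid=6 → 9 5 15 8 10 19 11 20 12 18 22
a[mid]=11<20: swap a[6],a[6]; lo=7,mid=7 → 9 5 15 8 10 19 11 20 12 18 22
a[mid]=20=20: mid=8
a[mid]=12<20: swap a[7],a[8]; lo=8,mid=9 → 9 5 15 8 10 19 11 12 20 18 22
a[mid]=18<20: swap a[8],a[9]; lo=9,mid=10 → 9 5 15 8 10 19 11 12 18 20 22
end: lo=9, hi=9; a = 9 5 15 8 10 19 11 12 18 20 22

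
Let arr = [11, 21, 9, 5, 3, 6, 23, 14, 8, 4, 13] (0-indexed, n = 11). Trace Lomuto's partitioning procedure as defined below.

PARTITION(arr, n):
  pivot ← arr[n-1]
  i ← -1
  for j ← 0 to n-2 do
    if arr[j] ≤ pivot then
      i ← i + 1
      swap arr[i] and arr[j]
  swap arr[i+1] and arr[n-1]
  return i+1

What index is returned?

pivot = arr[10] = 13; i = -1
j=0: arr[0]=11 ≤ 13 → i=0, swap arr[0],arr[0] (no change) → [11, 21, 9, 5, 3, 6, 23, 14, 8, 4, 13]
j=1: arr[1]=21 > 13 → no swap
j=2: arr[2]=9 ≤ 13 → i=1, swap arr[1],arr[2] → [11, 9, 21, 5, 3, 6, 23, 14, 8, 4, 13]
j=3: arr[3]=5 ≤ 13 → i=2, swap arr[2],arr[3] → [11, 9, 5, 21, 3, 6, 23, 14, 8, 4, 13]
j=4: arr[4]=3 ≤ 13 → i=3, swap arr[3],arr[4] → [11, 9, 5, 3, 21, 6, 23, 14, 8, 4, 13]
j=5: arr[5]=6 ≤ 13 → i=4, swap arr[4],arr[5] → [11, 9, 5, 3, 6, 21, 23, 14, 8, 4, 13]
j=6: arr[6]=23 > 13 → no swap
j=7: arr[7]=14 > 13 → no swap
j=8: arr[8]=8 ≤ 13 → i=5, swap arr[5],arr[8] → [11, 9, 5, 3, 6, 8, 23, 14, 21, 4, 13]
j=9: arr[9]=4 ≤ 13 → i=6, swap arr[6],arr[9] → [11, 9, 5, 3, 6, 8, 4, 14, 21, 23, 13]
final swap arr[7],arr[10] → [11, 9, 5, 3, 6, 8, 4, 13, 21, 23, 14]; return 7

7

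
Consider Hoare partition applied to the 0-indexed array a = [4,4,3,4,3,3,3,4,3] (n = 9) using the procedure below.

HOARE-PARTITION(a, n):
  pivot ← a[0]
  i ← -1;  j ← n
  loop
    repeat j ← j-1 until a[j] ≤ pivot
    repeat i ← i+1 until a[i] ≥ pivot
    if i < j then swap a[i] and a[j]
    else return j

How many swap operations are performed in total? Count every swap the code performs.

3

pivot=4
j stops at 8 (3), i stops at 0 (4); swap ⇒ [3,4,3,4,3,3,3,4,4]
j stops at 7 (4), i stops at 1 (4); swap ⇒ [3,4,3,4,3,3,3,4,4]
j stops at 6 (3), i stops at 3 (4); swap ⇒ [3,4,3,3,3,3,4,4,4]
j stops at 5, i stops at 6; i≥j ⇒ return 5. a=[3,4,3,3,3,3,4,4,4]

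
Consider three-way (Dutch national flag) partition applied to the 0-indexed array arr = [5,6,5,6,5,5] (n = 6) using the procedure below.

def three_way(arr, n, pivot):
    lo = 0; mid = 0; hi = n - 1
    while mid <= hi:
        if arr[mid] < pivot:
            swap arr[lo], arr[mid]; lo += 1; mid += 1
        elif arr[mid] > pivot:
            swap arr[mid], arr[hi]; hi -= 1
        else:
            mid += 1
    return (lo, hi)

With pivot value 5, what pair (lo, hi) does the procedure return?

(0, 3)

pivot = 5; lo=0, mid=0, hi=5
arr[mid]=5=5: mid=1
arr[mid]=6>5: swap arr[1],arr[5]; hi=4 → [5,5,5,6,5,6]
arr[mid]=5=5: mid=2
arr[mid]=5=5: mid=3
arr[mid]=6>5: swap arr[3],arr[4]; hi=3 → [5,5,5,5,6,6]
arr[mid]=5=5: mid=4
end: lo=0, hi=3; arr = [5,5,5,5,6,6]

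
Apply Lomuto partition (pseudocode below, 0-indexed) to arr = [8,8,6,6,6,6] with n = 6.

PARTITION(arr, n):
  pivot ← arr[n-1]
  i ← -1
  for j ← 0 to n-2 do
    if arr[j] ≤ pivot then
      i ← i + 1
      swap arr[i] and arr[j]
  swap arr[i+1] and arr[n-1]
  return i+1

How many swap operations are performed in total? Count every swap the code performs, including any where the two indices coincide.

4

pivot=6, i=-1
j=0: 8>6, skip
j=1: 8>6, skip
j=2: 6≤6, i=0, swap(0,2) ⇒ [6,8,8,6,6,6]
j=3: 6≤6, i=1, swap(1,3) ⇒ [6,6,8,8,6,6]
j=4: 6≤6, i=2, swap(2,4) ⇒ [6,6,6,8,8,6]
swap(3,5) ⇒ [6,6,6,6,8,8]; return 3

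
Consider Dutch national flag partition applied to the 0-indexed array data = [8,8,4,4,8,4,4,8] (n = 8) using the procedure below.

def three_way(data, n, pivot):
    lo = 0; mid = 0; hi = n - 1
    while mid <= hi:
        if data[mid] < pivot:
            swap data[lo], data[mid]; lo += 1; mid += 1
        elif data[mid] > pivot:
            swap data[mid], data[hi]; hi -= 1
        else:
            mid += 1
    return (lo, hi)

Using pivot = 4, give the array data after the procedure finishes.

[4,4,4,4,8,8,8,8]

lo=0 mid=0 hi=7
8>4: swap(0,7), hi=6 ⇒ [8,8,4,4,8,4,4,8]
8>4: swap(0,6), hi=5 ⇒ [4,8,4,4,8,4,8,8]
4=4: mid=1
8>4: swap(1,5), hi=4 ⇒ [4,4,4,4,8,8,8,8]
4=4: mid=2
4=4: mid=3
4=4: mid=4
8>4: swap(4,4), hi=3 ⇒ [4,4,4,4,8,8,8,8]
done. lo=0 hi=3; data=[4,4,4,4,8,8,8,8]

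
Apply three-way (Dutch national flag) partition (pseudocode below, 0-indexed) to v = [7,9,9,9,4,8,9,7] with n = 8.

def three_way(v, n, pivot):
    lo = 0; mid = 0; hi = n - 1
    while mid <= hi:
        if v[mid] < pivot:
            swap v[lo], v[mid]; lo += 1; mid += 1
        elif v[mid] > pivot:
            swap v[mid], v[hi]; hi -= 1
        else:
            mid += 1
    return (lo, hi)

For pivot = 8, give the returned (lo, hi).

pivot = 8; lo=0, mid=0, hi=7
v[mid]=7<8: swap v[0],v[0]; lo=1,mid=1 → [7,9,9,9,4,8,9,7]
v[mid]=9>8: swap v[1],v[7]; hi=6 → [7,7,9,9,4,8,9,9]
v[mid]=7<8: swap v[1],v[1]; lo=2,mid=2 → [7,7,9,9,4,8,9,9]
v[mid]=9>8: swap v[2],v[6]; hi=5 → [7,7,9,9,4,8,9,9]
v[mid]=9>8: swap v[2],v[5]; hi=4 → [7,7,8,9,4,9,9,9]
v[mid]=8=8: mid=3
v[mid]=9>8: swap v[3],v[4]; hi=3 → [7,7,8,4,9,9,9,9]
v[mid]=4<8: swap v[2],v[3]; lo=3,mid=4 → [7,7,4,8,9,9,9,9]
end: lo=3, hi=3; v = [7,7,4,8,9,9,9,9]

(3, 3)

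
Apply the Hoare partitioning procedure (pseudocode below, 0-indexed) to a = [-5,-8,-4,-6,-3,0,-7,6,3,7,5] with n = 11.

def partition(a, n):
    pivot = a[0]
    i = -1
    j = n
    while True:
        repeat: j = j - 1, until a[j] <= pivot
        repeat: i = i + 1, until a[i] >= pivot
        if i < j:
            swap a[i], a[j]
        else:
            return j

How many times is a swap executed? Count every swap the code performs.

pivot = a[0] = -5; i = -1, j = 11
j→6 (a[6]=-7≤-5), i→0 (a[0]=-5≥-5); i<j, swap → [-7,-8,-4,-6,-3,0,-5,6,3,7,5]
j→3 (a[3]=-6≤-5), i→2 (a[2]=-4≥-5); i<j, swap → [-7,-8,-6,-4,-3,0,-5,6,3,7,5]
j→2, i→3; i≥j, return j=2. a = [-7,-8,-6,-4,-3,0,-5,6,3,7,5]

2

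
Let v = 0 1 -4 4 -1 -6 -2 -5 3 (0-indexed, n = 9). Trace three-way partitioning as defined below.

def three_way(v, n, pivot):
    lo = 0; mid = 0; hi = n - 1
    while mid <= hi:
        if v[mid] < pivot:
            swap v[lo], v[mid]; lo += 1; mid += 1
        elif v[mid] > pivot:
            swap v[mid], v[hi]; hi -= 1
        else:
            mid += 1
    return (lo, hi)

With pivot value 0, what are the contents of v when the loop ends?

pivot = 0; lo=0, mid=0, hi=8
v[mid]=0=0: mid=1
v[mid]=1>0: swap v[1],v[8]; hi=7 → 0 3 -4 4 -1 -6 -2 -5 1
v[mid]=3>0: swap v[1],v[7]; hi=6 → 0 -5 -4 4 -1 -6 -2 3 1
v[mid]=-5<0: swap v[0],v[1]; lo=1,mid=2 → -5 0 -4 4 -1 -6 -2 3 1
v[mid]=-4<0: swap v[1],v[2]; lo=2,mid=3 → -5 -4 0 4 -1 -6 -2 3 1
v[mid]=4>0: swap v[3],v[6]; hi=5 → -5 -4 0 -2 -1 -6 4 3 1
v[mid]=-2<0: swap v[2],v[3]; lo=3,mid=4 → -5 -4 -2 0 -1 -6 4 3 1
v[mid]=-1<0: swap v[3],v[4]; lo=4,mid=5 → -5 -4 -2 -1 0 -6 4 3 1
v[mid]=-6<0: swap v[4],v[5]; lo=5,mid=6 → -5 -4 -2 -1 -6 0 4 3 1
end: lo=5, hi=5; v = -5 -4 -2 -1 -6 0 4 3 1

-5 -4 -2 -1 -6 0 4 3 1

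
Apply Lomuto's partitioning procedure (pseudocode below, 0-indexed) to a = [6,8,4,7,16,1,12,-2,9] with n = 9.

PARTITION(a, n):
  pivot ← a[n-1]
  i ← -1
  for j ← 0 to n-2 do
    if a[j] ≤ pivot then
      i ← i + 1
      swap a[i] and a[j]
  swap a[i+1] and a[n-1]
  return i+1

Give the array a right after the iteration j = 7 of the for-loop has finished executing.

[6,8,4,7,1,-2,12,16,9]

pivot = a[8] = 9; i = -1
j=0: a[0]=6 ≤ 9 → i=0, swap a[0],a[0] (no change) → [6,8,4,7,16,1,12,-2,9]
j=1: a[1]=8 ≤ 9 → i=1, swap a[1],a[1] (no change) → [6,8,4,7,16,1,12,-2,9]
j=2: a[2]=4 ≤ 9 → i=2, swap a[2],a[2] (no change) → [6,8,4,7,16,1,12,-2,9]
j=3: a[3]=7 ≤ 9 → i=3, swap a[3],a[3] (no change) → [6,8,4,7,16,1,12,-2,9]
j=4: a[4]=16 > 9 → no swap
j=5: a[5]=1 ≤ 9 → i=4, swap a[4],a[5] → [6,8,4,7,1,16,12,-2,9]
j=6: a[6]=12 > 9 → no swap
j=7: a[7]=-2 ≤ 9 → i=5, swap a[5],a[7] → [6,8,4,7,1,-2,12,16,9]
(after j=7) a = [6,8,4,7,1,-2,12,16,9]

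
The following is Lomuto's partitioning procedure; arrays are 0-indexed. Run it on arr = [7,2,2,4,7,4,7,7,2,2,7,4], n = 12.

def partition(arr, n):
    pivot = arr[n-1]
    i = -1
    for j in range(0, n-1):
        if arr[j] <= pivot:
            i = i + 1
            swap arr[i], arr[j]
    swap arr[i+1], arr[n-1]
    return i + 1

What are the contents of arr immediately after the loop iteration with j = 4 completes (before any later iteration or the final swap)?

pivot = arr[11] = 4; i = -1
j=0: arr[0]=7 > 4 → no swap
j=1: arr[1]=2 ≤ 4 → i=0, swap arr[0],arr[1] → [2,7,2,4,7,4,7,7,2,2,7,4]
j=2: arr[2]=2 ≤ 4 → i=1, swap arr[1],arr[2] → [2,2,7,4,7,4,7,7,2,2,7,4]
j=3: arr[3]=4 ≤ 4 → i=2, swap arr[2],arr[3] → [2,2,4,7,7,4,7,7,2,2,7,4]
j=4: arr[4]=7 > 4 → no swap
(after j=4) arr = [2,2,4,7,7,4,7,7,2,2,7,4]

[2,2,4,7,7,4,7,7,2,2,7,4]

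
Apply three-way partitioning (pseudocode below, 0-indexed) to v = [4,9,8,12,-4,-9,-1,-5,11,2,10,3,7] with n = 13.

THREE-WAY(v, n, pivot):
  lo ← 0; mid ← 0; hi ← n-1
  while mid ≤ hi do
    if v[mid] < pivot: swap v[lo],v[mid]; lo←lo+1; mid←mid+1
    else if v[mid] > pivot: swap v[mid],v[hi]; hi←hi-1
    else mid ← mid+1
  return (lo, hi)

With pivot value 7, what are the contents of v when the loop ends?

[4,3,2,-4,-9,-1,-5,7,11,10,12,8,9]

lo=0 mid=0 hi=12
4<7: swap(0,0), lo=1 mid=1 ⇒ [4,9,8,12,-4,-9,-1,-5,11,2,10,3,7]
9>7: swap(1,12), hi=11 ⇒ [4,7,8,12,-4,-9,-1,-5,11,2,10,3,9]
7=7: mid=2
8>7: swap(2,11), hi=10 ⇒ [4,7,3,12,-4,-9,-1,-5,11,2,10,8,9]
3<7: swap(1,2), lo=2 mid=3 ⇒ [4,3,7,12,-4,-9,-1,-5,11,2,10,8,9]
12>7: swap(3,10), hi=9 ⇒ [4,3,7,10,-4,-9,-1,-5,11,2,12,8,9]
10>7: swap(3,9), hi=8 ⇒ [4,3,7,2,-4,-9,-1,-5,11,10,12,8,9]
2<7: swap(2,3), lo=3 mid=4 ⇒ [4,3,2,7,-4,-9,-1,-5,11,10,12,8,9]
-4<7: swap(3,4), lo=4 mid=5 ⇒ [4,3,2,-4,7,-9,-1,-5,11,10,12,8,9]
-9<7: swap(4,5), lo=5 mid=6 ⇒ [4,3,2,-4,-9,7,-1,-5,11,10,12,8,9]
-1<7: swap(5,6), lo=6 mid=7 ⇒ [4,3,2,-4,-9,-1,7,-5,11,10,12,8,9]
-5<7: swap(6,7), lo=7 mid=8 ⇒ [4,3,2,-4,-9,-1,-5,7,11,10,12,8,9]
11>7: swap(8,8), hi=7 ⇒ [4,3,2,-4,-9,-1,-5,7,11,10,12,8,9]
done. lo=7 hi=7; v=[4,3,2,-4,-9,-1,-5,7,11,10,12,8,9]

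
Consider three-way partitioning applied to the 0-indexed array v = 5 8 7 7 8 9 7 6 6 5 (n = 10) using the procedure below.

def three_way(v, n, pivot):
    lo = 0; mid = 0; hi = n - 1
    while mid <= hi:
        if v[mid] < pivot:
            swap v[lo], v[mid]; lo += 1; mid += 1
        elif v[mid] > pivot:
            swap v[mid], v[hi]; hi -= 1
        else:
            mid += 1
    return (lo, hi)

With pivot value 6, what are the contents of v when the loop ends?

5 5 6 6 9 7 8 7 7 8

lo=0 mid=0 hi=9
5<6: swap(0,0), lo=1 mid=1 ⇒ 5 8 7 7 8 9 7 6 6 5
8>6: swap(1,9), hi=8 ⇒ 5 5 7 7 8 9 7 6 6 8
5<6: swap(1,1), lo=2 mid=2 ⇒ 5 5 7 7 8 9 7 6 6 8
7>6: swap(2,8), hi=7 ⇒ 5 5 6 7 8 9 7 6 7 8
6=6: mid=3
7>6: swap(3,7), hi=6 ⇒ 5 5 6 6 8 9 7 7 7 8
6=6: mid=4
8>6: swap(4,6), hi=5 ⇒ 5 5 6 6 7 9 8 7 7 8
7>6: swap(4,5), hi=4 ⇒ 5 5 6 6 9 7 8 7 7 8
9>6: swap(4,4), hi=3 ⇒ 5 5 6 6 9 7 8 7 7 8
done. lo=2 hi=3; v=5 5 6 6 9 7 8 7 7 8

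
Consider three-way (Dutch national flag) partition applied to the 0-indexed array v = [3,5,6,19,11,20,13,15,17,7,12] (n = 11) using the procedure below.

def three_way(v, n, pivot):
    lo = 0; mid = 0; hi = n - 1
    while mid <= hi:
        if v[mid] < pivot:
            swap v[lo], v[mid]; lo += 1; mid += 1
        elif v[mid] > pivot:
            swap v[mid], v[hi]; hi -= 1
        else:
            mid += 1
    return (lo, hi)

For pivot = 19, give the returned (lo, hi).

lo=0 mid=0 hi=10
3<19: swap(0,0), lo=1 mid=1 ⇒ [3,5,6,19,11,20,13,15,17,7,12]
5<19: swap(1,1), lo=2 mid=2 ⇒ [3,5,6,19,11,20,13,15,17,7,12]
6<19: swap(2,2), lo=3 mid=3 ⇒ [3,5,6,19,11,20,13,15,17,7,12]
19=19: mid=4
11<19: swap(3,4), lo=4 mid=5 ⇒ [3,5,6,11,19,20,13,15,17,7,12]
20>19: swap(5,10), hi=9 ⇒ [3,5,6,11,19,12,13,15,17,7,20]
12<19: swap(4,5), lo=5 mid=6 ⇒ [3,5,6,11,12,19,13,15,17,7,20]
13<19: swap(5,6), lo=6 mid=7 ⇒ [3,5,6,11,12,13,19,15,17,7,20]
15<19: swap(6,7), lo=7 mid=8 ⇒ [3,5,6,11,12,13,15,19,17,7,20]
17<19: swap(7,8), lo=8 mid=9 ⇒ [3,5,6,11,12,13,15,17,19,7,20]
7<19: swap(8,9), lo=9 mid=10 ⇒ [3,5,6,11,12,13,15,17,7,19,20]
done. lo=9 hi=9; v=[3,5,6,11,12,13,15,17,7,19,20]

(9, 9)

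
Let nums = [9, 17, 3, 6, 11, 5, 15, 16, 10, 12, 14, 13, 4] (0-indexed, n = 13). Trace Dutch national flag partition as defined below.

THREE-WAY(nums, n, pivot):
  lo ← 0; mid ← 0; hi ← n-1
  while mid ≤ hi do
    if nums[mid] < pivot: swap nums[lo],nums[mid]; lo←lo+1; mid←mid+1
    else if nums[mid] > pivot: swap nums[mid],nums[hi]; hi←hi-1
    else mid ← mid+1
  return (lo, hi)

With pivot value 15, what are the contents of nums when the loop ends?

[9, 4, 3, 6, 11, 5, 13, 10, 12, 14, 15, 16, 17]

lo=0 mid=0 hi=12
9<15: swap(0,0), lo=1 mid=1 ⇒ [9, 17, 3, 6, 11, 5, 15, 16, 10, 12, 14, 13, 4]
17>15: swap(1,12), hi=11 ⇒ [9, 4, 3, 6, 11, 5, 15, 16, 10, 12, 14, 13, 17]
4<15: swap(1,1), lo=2 mid=2 ⇒ [9, 4, 3, 6, 11, 5, 15, 16, 10, 12, 14, 13, 17]
3<15: swap(2,2), lo=3 mid=3 ⇒ [9, 4, 3, 6, 11, 5, 15, 16, 10, 12, 14, 13, 17]
6<15: swap(3,3), lo=4 mid=4 ⇒ [9, 4, 3, 6, 11, 5, 15, 16, 10, 12, 14, 13, 17]
11<15: swap(4,4), lo=5 mid=5 ⇒ [9, 4, 3, 6, 11, 5, 15, 16, 10, 12, 14, 13, 17]
5<15: swap(5,5), lo=6 mid=6 ⇒ [9, 4, 3, 6, 11, 5, 15, 16, 10, 12, 14, 13, 17]
15=15: mid=7
16>15: swap(7,11), hi=10 ⇒ [9, 4, 3, 6, 11, 5, 15, 13, 10, 12, 14, 16, 17]
13<15: swap(6,7), lo=7 mid=8 ⇒ [9, 4, 3, 6, 11, 5, 13, 15, 10, 12, 14, 16, 17]
10<15: swap(7,8), lo=8 mid=9 ⇒ [9, 4, 3, 6, 11, 5, 13, 10, 15, 12, 14, 16, 17]
12<15: swap(8,9), lo=9 mid=10 ⇒ [9, 4, 3, 6, 11, 5, 13, 10, 12, 15, 14, 16, 17]
14<15: swap(9,10), lo=10 mid=11 ⇒ [9, 4, 3, 6, 11, 5, 13, 10, 12, 14, 15, 16, 17]
done. lo=10 hi=10; nums=[9, 4, 3, 6, 11, 5, 13, 10, 12, 14, 15, 16, 17]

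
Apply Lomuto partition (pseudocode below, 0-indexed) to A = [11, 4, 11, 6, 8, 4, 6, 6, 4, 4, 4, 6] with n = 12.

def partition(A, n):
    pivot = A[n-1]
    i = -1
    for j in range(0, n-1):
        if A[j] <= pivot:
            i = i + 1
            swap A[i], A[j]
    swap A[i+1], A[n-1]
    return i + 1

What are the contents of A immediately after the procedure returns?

pivot=6, i=-1
j=0: 11>6, skip
j=1: 4≤6, i=0, swap(0,1) ⇒ [4, 11, 11, 6, 8, 4, 6, 6, 4, 4, 4, 6]
j=2: 11>6, skip
j=3: 6≤6, i=1, swap(1,3) ⇒ [4, 6, 11, 11, 8, 4, 6, 6, 4, 4, 4, 6]
j=4: 8>6, skip
j=5: 4≤6, i=2, swap(2,5) ⇒ [4, 6, 4, 11, 8, 11, 6, 6, 4, 4, 4, 6]
j=6: 6≤6, i=3, swap(3,6) ⇒ [4, 6, 4, 6, 8, 11, 11, 6, 4, 4, 4, 6]
j=7: 6≤6, i=4, swap(4,7) ⇒ [4, 6, 4, 6, 6, 11, 11, 8, 4, 4, 4, 6]
j=8: 4≤6, i=5, swap(5,8) ⇒ [4, 6, 4, 6, 6, 4, 11, 8, 11, 4, 4, 6]
j=9: 4≤6, i=6, swap(6,9) ⇒ [4, 6, 4, 6, 6, 4, 4, 8, 11, 11, 4, 6]
j=10: 4≤6, i=7, swap(7,10) ⇒ [4, 6, 4, 6, 6, 4, 4, 4, 11, 11, 8, 6]
swap(8,11) ⇒ [4, 6, 4, 6, 6, 4, 4, 4, 6, 11, 8, 11]; return 8

[4, 6, 4, 6, 6, 4, 4, 4, 6, 11, 8, 11]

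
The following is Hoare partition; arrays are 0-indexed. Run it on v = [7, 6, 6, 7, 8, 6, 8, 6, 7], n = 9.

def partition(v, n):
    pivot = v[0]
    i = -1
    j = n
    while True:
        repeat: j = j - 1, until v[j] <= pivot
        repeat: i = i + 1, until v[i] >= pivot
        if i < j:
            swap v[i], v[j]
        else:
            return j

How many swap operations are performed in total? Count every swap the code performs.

pivot = v[0] = 7; i = -1, j = 9
j→8 (v[8]=7≤7), i→0 (v[0]=7≥7); i<j, swap → [7, 6, 6, 7, 8, 6, 8, 6, 7]
j→7 (v[7]=6≤7), i→3 (v[3]=7≥7); i<j, swap → [7, 6, 6, 6, 8, 6, 8, 7, 7]
j→5 (v[5]=6≤7), i→4 (v[4]=8≥7); i<j, swap → [7, 6, 6, 6, 6, 8, 8, 7, 7]
j→4, i→5; i≥j, return j=4. v = [7, 6, 6, 6, 6, 8, 8, 7, 7]

3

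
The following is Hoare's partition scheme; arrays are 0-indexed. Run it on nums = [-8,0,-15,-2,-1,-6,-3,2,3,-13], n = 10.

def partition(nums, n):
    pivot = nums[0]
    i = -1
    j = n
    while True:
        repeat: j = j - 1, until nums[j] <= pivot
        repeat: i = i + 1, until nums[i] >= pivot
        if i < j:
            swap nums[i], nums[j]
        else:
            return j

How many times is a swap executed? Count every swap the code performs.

pivot = nums[0] = -8; i = -1, j = 10
j→9 (nums[9]=-13≤-8), i→0 (nums[0]=-8≥-8); i<j, swap → [-13,0,-15,-2,-1,-6,-3,2,3,-8]
j→2 (nums[2]=-15≤-8), i→1 (nums[1]=0≥-8); i<j, swap → [-13,-15,0,-2,-1,-6,-3,2,3,-8]
j→1, i→2; i≥j, return j=1. nums = [-13,-15,0,-2,-1,-6,-3,2,3,-8]

2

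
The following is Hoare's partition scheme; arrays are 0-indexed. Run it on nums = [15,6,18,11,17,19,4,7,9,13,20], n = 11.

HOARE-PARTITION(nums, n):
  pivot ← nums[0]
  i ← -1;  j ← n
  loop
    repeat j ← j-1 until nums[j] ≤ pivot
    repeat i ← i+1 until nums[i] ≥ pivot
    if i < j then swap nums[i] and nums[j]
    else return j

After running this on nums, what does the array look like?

[13,6,9,11,7,4,19,17,18,15,20]

pivot=15
j stops at 9 (13), i stops at 0 (15); swap ⇒ [13,6,18,11,17,19,4,7,9,15,20]
j stops at 8 (9), i stops at 2 (18); swap ⇒ [13,6,9,11,17,19,4,7,18,15,20]
j stops at 7 (7), i stops at 4 (17); swap ⇒ [13,6,9,11,7,19,4,17,18,15,20]
j stops at 6 (4), i stops at 5 (19); swap ⇒ [13,6,9,11,7,4,19,17,18,15,20]
j stops at 5, i stops at 6; i≥j ⇒ return 5. nums=[13,6,9,11,7,4,19,17,18,15,20]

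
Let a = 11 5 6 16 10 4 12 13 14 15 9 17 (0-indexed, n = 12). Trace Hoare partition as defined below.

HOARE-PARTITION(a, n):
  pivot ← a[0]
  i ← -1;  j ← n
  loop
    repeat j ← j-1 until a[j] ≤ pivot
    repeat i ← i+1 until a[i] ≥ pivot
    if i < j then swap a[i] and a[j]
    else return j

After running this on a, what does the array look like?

9 5 6 4 10 16 12 13 14 15 11 17

pivot = a[0] = 11; i = -1, j = 12
j→10 (a[10]=9≤11), i→0 (a[0]=11≥11); i<j, swap → 9 5 6 16 10 4 12 13 14 15 11 17
j→5 (a[5]=4≤11), i→3 (a[3]=16≥11); i<j, swap → 9 5 6 4 10 16 12 13 14 15 11 17
j→4, i→5; i≥j, return j=4. a = 9 5 6 4 10 16 12 13 14 15 11 17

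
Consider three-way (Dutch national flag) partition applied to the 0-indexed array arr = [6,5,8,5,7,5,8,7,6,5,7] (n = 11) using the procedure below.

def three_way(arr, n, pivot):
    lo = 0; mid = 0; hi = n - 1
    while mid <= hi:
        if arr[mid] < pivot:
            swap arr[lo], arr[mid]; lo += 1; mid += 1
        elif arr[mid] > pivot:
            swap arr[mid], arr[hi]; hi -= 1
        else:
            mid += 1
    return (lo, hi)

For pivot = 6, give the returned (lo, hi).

(4, 5)

lo=0 mid=0 hi=10
6=6: mid=1
5<6: swap(0,1), lo=1 mid=2 ⇒ [5,6,8,5,7,5,8,7,6,5,7]
8>6: swap(2,10), hi=9 ⇒ [5,6,7,5,7,5,8,7,6,5,8]
7>6: swap(2,9), hi=8 ⇒ [5,6,5,5,7,5,8,7,6,7,8]
5<6: swap(1,2), lo=2 mid=3 ⇒ [5,5,6,5,7,5,8,7,6,7,8]
5<6: swap(2,3), lo=3 mid=4 ⇒ [5,5,5,6,7,5,8,7,6,7,8]
7>6: swap(4,8), hi=7 ⇒ [5,5,5,6,6,5,8,7,7,7,8]
6=6: mid=5
5<6: swap(3,5), lo=4 mid=6 ⇒ [5,5,5,5,6,6,8,7,7,7,8]
8>6: swap(6,7), hi=6 ⇒ [5,5,5,5,6,6,7,8,7,7,8]
7>6: swap(6,6), hi=5 ⇒ [5,5,5,5,6,6,7,8,7,7,8]
done. lo=4 hi=5; arr=[5,5,5,5,6,6,7,8,7,7,8]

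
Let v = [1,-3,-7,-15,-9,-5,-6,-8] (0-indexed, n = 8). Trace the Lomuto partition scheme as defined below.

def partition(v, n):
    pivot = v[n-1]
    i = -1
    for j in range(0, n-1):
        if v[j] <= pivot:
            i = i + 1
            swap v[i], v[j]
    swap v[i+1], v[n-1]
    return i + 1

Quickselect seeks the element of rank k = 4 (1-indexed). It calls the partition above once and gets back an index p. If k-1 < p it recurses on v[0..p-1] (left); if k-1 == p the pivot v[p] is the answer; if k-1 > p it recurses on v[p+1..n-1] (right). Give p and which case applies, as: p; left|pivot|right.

pivot = v[7] = -8; i = -1
j=0: v[0]=1 > -8 → no swap
j=1: v[1]=-3 > -8 → no swap
j=2: v[2]=-7 > -8 → no swap
j=3: v[3]=-15 ≤ -8 → i=0, swap v[0],v[3] → [-15,-3,-7,1,-9,-5,-6,-8]
j=4: v[4]=-9 ≤ -8 → i=1, swap v[1],v[4] → [-15,-9,-7,1,-3,-5,-6,-8]
j=5: v[5]=-5 > -8 → no swap
j=6: v[6]=-6 > -8 → no swap
final swap v[2],v[7] → [-15,-9,-8,1,-3,-5,-6,-7]; return 2
p = 2; k-1 = 3 > 2 ⇒ right

2; right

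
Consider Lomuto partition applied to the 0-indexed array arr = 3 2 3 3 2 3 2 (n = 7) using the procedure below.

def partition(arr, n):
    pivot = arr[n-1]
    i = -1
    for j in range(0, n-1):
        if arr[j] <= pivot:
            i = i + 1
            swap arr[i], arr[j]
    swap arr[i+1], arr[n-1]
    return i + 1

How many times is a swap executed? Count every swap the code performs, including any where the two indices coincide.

3

pivot=2, i=-1
j=0: 3>2, skip
j=1: 2≤2, i=0, swap(0,1) ⇒ 2 3 3 3 2 3 2
j=2: 3>2, skip
j=3: 3>2, skip
j=4: 2≤2, i=1, swap(1,4) ⇒ 2 2 3 3 3 3 2
j=5: 3>2, skip
swap(2,6) ⇒ 2 2 2 3 3 3 3; return 2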